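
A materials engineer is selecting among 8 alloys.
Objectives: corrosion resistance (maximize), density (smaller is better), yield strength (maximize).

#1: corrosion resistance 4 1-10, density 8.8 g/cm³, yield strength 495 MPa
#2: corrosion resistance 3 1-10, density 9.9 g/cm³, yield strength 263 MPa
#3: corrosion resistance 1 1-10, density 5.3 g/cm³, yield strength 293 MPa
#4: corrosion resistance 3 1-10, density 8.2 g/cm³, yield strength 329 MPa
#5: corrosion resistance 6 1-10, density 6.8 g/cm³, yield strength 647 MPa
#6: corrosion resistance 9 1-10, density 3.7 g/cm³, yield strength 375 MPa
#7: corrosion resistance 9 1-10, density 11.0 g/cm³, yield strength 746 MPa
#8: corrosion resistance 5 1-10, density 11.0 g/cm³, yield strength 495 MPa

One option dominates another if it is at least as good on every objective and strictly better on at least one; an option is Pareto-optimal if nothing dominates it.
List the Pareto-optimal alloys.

#5, #6, #7

#1: dominated by #5 (corrosion resistance 6≥4, density 6.8≤8.8, yield strength 647≥495).
#2: dominated by #1 (corrosion resistance 4≥3, density 8.8≤9.9, yield strength 495≥263).
#3: dominated by #6 (corrosion resistance 9≥1, density 3.7≤5.3, yield strength 375≥293).
#4: dominated by #5 (corrosion resistance 6≥3, density 6.8≤8.2, yield strength 647≥329).
#5: not dominated.
#6: not dominated (best density).
#7: not dominated (best yield strength).
#8: dominated by #5 (corrosion resistance 6≥5, density 6.8≤11.0, yield strength 647≥495).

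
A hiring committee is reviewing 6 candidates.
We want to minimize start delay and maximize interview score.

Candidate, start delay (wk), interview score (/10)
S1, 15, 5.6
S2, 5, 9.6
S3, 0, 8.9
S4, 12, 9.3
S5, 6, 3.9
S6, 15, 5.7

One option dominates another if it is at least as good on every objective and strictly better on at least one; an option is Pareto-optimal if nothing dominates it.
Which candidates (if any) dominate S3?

S1: worse on start delay (15 vs 0).
S2: worse on start delay (5 vs 0).
S4: worse on start delay (12 vs 0).
S5: worse on start delay (6 vs 0).
S6: worse on start delay (15 vs 0).
No option dominates S3.

none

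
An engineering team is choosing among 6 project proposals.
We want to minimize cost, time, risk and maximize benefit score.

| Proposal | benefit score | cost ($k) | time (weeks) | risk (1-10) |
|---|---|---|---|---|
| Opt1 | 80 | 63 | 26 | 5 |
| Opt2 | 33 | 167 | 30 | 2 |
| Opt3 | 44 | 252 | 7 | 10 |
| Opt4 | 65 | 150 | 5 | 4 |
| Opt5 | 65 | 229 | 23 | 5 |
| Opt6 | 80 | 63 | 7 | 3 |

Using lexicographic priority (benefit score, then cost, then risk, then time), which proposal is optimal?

First maximize benefit score: best is 80, kept {Opt1, Opt6}.
Then minimize cost: best is 63, kept {Opt1, Opt6}.
Then minimize risk: best is 3, kept {Opt6}.

Opt6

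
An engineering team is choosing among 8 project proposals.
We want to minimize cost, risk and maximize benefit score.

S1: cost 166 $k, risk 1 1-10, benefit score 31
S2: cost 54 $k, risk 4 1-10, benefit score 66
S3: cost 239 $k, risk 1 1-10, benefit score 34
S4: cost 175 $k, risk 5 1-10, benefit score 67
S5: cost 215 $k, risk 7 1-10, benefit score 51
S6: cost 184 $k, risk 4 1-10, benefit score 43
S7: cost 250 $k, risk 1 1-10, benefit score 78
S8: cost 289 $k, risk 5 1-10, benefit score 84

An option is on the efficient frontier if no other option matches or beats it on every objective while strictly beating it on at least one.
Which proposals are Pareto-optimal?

S1: not dominated.
S2: not dominated (best cost).
S3: not dominated.
S4: not dominated.
S5: dominated by S2 (cost 54≤215, risk 4≤7, benefit score 66≥51).
S6: dominated by S2 (cost 54≤184, risk 4≤4, benefit score 66≥43).
S7: not dominated.
S8: not dominated (best benefit score).

S1, S2, S3, S4, S7, S8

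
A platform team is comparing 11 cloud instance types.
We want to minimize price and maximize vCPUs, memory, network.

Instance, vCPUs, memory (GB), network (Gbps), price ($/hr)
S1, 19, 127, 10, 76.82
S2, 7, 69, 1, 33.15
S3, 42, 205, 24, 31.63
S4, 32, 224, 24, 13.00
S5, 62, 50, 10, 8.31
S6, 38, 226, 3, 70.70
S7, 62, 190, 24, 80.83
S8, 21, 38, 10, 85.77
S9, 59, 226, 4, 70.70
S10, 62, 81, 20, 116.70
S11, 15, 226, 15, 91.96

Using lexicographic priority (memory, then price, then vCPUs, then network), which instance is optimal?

First maximize memory: best is 226, kept {S6, S9, S11}.
Then minimize price: best is 70.70, kept {S6, S9}.
Then maximize vCPUs: best is 59, kept {S9}.

S9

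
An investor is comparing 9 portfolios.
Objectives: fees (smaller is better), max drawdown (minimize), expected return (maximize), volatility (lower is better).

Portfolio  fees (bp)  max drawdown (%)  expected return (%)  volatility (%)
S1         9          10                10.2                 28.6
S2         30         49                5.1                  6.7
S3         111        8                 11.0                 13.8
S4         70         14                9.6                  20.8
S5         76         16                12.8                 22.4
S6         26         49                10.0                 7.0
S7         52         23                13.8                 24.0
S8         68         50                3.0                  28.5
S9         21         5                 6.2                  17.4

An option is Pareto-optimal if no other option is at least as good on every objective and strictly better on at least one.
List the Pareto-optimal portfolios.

S1: not dominated (best fees).
S2: not dominated (best volatility).
S3: not dominated.
S4: not dominated.
S5: not dominated.
S6: not dominated.
S7: not dominated (best expected return).
S8: dominated by S2 (fees 30≤68, max drawdown 49≤50, expected return 5.1≥3.0, volatility 6.7≤28.5).
S9: not dominated (best max drawdown).

S1, S2, S3, S4, S5, S6, S7, S9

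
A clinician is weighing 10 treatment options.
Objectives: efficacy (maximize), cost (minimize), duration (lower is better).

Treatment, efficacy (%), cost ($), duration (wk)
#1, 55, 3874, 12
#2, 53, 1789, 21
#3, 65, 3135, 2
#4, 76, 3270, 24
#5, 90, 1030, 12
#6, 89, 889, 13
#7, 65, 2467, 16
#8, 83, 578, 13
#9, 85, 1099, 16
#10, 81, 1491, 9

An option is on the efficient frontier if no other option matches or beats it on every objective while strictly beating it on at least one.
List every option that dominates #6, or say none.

#1: worse on efficacy (55 vs 89).
#2: worse on efficacy (53 vs 89).
#3: worse on efficacy (65 vs 89).
#4: worse on efficacy (76 vs 89).
#5: worse on cost (1030 vs 889).
#7: worse on efficacy (65 vs 89).
#8: worse on efficacy (83 vs 89).
#9: worse on efficacy (85 vs 89).
#10: worse on efficacy (81 vs 89).
No option dominates #6.

none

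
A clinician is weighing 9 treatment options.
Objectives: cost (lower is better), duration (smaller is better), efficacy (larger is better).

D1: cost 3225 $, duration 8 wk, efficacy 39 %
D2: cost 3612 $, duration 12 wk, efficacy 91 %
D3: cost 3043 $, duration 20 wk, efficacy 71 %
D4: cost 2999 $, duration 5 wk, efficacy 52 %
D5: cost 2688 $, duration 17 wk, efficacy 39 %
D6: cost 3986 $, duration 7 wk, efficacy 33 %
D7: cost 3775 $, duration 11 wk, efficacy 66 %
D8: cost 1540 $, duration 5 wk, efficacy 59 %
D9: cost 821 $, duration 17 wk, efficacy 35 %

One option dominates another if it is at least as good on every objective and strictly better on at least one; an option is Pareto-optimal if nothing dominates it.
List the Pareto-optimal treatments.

D2, D3, D7, D8, D9

D1: dominated by D4 (cost 2999≤3225, duration 5≤8, efficacy 52≥39).
D2: not dominated (best efficacy).
D3: not dominated.
D4: dominated by D8 (cost 1540≤2999, duration 5≤5, efficacy 59≥52).
D5: dominated by D8 (cost 1540≤2688, duration 5≤17, efficacy 59≥39).
D6: dominated by D4 (cost 2999≤3986, duration 5≤7, efficacy 52≥33).
D7: not dominated.
D8: not dominated.
D9: not dominated (best cost).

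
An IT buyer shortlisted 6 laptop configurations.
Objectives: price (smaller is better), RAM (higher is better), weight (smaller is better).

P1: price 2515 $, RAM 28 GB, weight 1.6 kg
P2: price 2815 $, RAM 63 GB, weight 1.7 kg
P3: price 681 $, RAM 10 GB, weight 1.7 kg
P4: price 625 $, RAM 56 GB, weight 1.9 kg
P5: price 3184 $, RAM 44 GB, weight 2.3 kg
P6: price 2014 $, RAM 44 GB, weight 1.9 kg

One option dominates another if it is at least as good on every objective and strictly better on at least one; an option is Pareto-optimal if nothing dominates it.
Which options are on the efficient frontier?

P1: not dominated (best weight).
P2: not dominated (best RAM).
P3: not dominated.
P4: not dominated (best price).
P5: dominated by P2 (price 2815≤3184, RAM 63≥44, weight 1.7≤2.3).
P6: dominated by P4 (price 625≤2014, RAM 56≥44, weight 1.9≤1.9).

P1, P2, P3, P4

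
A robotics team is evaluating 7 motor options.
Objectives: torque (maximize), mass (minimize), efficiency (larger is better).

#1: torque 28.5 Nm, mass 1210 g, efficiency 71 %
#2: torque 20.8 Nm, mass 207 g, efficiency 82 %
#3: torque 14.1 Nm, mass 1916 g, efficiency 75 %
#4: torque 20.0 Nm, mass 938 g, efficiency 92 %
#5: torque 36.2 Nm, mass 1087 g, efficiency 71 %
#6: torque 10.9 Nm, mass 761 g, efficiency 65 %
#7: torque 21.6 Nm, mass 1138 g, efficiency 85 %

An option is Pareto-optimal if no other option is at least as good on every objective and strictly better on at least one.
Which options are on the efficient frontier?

#2, #4, #5, #7

#1: dominated by #5 (torque 36.2≥28.5, mass 1087≤1210, efficiency 71≥71).
#2: not dominated (best mass).
#3: dominated by #2 (torque 20.8≥14.1, mass 207≤1916, efficiency 82≥75).
#4: not dominated (best efficiency).
#5: not dominated (best torque).
#6: dominated by #2 (torque 20.8≥10.9, mass 207≤761, efficiency 82≥65).
#7: not dominated.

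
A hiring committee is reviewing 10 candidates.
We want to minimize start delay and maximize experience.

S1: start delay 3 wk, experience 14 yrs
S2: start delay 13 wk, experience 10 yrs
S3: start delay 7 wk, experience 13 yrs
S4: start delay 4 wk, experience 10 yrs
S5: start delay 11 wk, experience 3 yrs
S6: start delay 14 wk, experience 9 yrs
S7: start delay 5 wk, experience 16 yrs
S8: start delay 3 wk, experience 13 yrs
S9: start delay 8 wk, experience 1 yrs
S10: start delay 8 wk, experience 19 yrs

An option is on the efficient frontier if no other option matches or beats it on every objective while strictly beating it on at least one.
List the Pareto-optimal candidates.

S1, S7, S10

S1: not dominated.
S2: dominated by S1 (start delay 3≤13, experience 14≥10).
S3: dominated by S1 (start delay 3≤7, experience 14≥13).
S4: dominated by S1 (start delay 3≤4, experience 14≥10).
S5: dominated by S1 (start delay 3≤11, experience 14≥3).
S6: dominated by S1 (start delay 3≤14, experience 14≥9).
S7: not dominated.
S8: dominated by S1 (start delay 3≤3, experience 14≥13).
S9: dominated by S1 (start delay 3≤8, experience 14≥1).
S10: not dominated (best experience).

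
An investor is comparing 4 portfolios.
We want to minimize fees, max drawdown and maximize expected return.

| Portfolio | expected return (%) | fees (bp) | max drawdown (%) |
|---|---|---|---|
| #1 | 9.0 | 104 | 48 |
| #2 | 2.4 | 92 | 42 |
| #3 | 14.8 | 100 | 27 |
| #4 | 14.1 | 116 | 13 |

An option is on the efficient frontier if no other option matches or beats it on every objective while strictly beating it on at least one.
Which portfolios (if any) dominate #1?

#3

#3: expected return 14.8≥9.0, fees 100≤104, max drawdown 27≤48 — dominates #1.
Others (#2, #4) are each worse than #1 on at least one objective.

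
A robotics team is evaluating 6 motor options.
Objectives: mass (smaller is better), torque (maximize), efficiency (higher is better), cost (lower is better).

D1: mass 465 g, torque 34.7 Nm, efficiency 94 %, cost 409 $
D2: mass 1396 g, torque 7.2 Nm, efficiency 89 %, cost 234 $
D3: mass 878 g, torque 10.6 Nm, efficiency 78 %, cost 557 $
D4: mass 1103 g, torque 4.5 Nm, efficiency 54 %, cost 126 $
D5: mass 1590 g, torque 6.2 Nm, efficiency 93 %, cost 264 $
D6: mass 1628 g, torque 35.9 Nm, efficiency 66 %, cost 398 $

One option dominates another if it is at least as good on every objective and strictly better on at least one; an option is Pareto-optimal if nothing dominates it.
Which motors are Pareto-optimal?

D1, D2, D4, D5, D6

D1: not dominated (best mass).
D2: not dominated.
D3: dominated by D1 (mass 465≤878, torque 34.7≥10.6, efficiency 94≥78, cost 409≤557).
D4: not dominated (best cost).
D5: not dominated.
D6: not dominated (best torque).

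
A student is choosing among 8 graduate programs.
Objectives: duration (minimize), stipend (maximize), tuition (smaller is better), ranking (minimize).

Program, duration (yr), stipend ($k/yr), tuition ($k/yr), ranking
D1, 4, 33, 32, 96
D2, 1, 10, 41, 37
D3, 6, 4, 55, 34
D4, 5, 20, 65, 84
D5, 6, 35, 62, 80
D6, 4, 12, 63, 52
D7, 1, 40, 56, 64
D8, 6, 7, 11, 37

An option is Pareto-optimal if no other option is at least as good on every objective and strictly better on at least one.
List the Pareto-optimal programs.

D1, D2, D3, D6, D7, D8

D1: not dominated.
D2: not dominated.
D3: not dominated (best ranking).
D4: dominated by D7 (duration 1≤5, stipend 40≥20, tuition 56≤65, ranking 64≤84).
D5: dominated by D7 (duration 1≤6, stipend 40≥35, tuition 56≤62, ranking 64≤80).
D6: not dominated.
D7: not dominated (best stipend).
D8: not dominated (best tuition).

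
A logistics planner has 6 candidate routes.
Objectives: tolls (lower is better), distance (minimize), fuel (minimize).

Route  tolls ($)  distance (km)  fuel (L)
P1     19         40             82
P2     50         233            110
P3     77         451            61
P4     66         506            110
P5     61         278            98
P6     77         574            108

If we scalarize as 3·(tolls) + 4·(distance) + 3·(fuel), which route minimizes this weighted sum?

P1

P1: 3·19 + 4·40 + 3·82 = 463
P2: 3·50 + 4·233 + 3·110 = 1412
P3: 3·77 + 4·451 + 3·61 = 2218
P4: 3·66 + 4·506 + 3·110 = 2552
P5: 3·61 + 4·278 + 3·98 = 1589
P6: 3·77 + 4·574 + 3·108 = 2851
Lowest: P1 at 463.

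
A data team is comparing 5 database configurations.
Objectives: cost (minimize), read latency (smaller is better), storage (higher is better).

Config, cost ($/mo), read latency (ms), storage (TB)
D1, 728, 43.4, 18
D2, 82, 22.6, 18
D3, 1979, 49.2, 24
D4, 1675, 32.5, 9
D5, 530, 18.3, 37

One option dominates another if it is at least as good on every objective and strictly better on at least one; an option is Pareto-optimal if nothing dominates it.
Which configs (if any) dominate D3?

D5: cost 530≤1979, read latency 18.3≤49.2, storage 37≥24 — dominates D3.
Others (D1, D2, D4) are each worse than D3 on at least one objective.

D5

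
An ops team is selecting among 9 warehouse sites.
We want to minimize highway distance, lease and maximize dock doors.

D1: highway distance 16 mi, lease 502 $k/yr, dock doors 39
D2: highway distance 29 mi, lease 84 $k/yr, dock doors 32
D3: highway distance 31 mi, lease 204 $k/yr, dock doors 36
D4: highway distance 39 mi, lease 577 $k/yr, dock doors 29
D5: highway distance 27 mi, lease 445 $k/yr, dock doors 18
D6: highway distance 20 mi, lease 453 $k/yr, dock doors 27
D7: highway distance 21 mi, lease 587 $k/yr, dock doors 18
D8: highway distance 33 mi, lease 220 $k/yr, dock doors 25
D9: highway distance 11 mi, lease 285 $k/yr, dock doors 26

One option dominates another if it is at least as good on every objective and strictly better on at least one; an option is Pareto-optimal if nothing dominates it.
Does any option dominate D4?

Yes

D1 vs D4: highway distance 16≤39, lease 502≤577, dock doors 39≥29 — D1 is at least as good on every objective and strictly better on at least one, so D1 dominates D4.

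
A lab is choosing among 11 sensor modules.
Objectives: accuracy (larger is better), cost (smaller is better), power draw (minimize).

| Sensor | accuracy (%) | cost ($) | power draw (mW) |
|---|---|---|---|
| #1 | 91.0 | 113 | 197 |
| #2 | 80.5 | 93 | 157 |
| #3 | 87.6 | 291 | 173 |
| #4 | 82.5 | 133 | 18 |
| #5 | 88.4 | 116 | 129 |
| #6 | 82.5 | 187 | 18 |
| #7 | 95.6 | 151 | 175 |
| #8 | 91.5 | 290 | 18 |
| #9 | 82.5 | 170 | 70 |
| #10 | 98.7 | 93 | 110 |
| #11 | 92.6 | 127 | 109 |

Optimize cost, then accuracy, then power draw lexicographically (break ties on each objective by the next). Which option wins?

#10

First minimize cost: best is 93, kept {#2, #10}.
Then maximize accuracy: best is 98.7, kept {#10}.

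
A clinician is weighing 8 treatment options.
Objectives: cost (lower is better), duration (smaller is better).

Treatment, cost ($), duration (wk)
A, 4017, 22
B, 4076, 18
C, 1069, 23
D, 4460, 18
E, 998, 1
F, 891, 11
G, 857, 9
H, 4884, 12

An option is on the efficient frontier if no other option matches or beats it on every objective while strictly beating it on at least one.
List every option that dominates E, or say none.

A: worse on cost (4017 vs 998).
B: worse on cost (4076 vs 998).
C: worse on cost (1069 vs 998).
D: worse on cost (4460 vs 998).
F: worse on duration (11 vs 1).
G: worse on duration (9 vs 1).
H: worse on cost (4884 vs 998).
No option dominates E.

none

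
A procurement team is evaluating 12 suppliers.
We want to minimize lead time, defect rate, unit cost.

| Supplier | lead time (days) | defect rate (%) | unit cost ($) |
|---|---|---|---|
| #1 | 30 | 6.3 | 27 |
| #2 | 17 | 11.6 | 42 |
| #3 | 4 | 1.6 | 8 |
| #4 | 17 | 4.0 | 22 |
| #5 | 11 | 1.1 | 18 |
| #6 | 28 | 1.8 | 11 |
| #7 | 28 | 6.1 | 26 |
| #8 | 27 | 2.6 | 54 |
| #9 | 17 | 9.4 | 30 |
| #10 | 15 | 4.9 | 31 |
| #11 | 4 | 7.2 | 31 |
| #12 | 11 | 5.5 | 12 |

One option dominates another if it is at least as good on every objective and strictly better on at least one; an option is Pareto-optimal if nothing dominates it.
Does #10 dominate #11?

No

#10 vs #11: #10 is worse on lead time (15 vs 4), so it does not dominate #11.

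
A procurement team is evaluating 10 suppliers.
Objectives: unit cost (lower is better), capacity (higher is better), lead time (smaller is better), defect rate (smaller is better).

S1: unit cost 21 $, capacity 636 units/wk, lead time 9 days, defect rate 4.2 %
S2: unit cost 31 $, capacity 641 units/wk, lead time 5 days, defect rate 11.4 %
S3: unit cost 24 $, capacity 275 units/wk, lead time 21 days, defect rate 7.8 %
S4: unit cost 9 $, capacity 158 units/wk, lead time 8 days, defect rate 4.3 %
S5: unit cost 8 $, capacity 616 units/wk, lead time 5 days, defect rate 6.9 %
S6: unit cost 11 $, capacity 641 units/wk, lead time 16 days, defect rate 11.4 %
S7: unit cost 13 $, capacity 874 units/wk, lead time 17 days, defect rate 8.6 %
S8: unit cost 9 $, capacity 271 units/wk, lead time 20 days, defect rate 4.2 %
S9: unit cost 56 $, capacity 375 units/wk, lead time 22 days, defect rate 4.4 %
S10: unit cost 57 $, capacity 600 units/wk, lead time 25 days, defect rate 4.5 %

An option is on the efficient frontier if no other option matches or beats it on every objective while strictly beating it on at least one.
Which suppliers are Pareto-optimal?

S1: not dominated.
S2: not dominated.
S3: dominated by S1 (unit cost 21≤24, capacity 636≥275, lead time 9≤21, defect rate 4.2≤7.8).
S4: not dominated.
S5: not dominated (best unit cost).
S6: not dominated.
S7: not dominated (best capacity).
S8: not dominated.
S9: dominated by S1 (unit cost 21≤56, capacity 636≥375, lead time 9≤22, defect rate 4.2≤4.4).
S10: dominated by S1 (unit cost 21≤57, capacity 636≥600, lead time 9≤25, defect rate 4.2≤4.5).

S1, S2, S4, S5, S6, S7, S8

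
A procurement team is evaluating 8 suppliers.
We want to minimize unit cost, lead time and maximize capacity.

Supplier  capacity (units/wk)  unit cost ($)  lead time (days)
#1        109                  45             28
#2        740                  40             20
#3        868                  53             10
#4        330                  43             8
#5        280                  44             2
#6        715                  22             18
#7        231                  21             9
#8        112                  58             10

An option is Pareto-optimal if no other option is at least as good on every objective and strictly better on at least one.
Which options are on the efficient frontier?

#1: dominated by #2 (capacity 740≥109, unit cost 40≤45, lead time 20≤28).
#2: not dominated.
#3: not dominated (best capacity).
#4: not dominated.
#5: not dominated (best lead time).
#6: not dominated.
#7: not dominated (best unit cost).
#8: dominated by #3 (capacity 868≥112, unit cost 53≤58, lead time 10≤10).

#2, #3, #4, #5, #6, #7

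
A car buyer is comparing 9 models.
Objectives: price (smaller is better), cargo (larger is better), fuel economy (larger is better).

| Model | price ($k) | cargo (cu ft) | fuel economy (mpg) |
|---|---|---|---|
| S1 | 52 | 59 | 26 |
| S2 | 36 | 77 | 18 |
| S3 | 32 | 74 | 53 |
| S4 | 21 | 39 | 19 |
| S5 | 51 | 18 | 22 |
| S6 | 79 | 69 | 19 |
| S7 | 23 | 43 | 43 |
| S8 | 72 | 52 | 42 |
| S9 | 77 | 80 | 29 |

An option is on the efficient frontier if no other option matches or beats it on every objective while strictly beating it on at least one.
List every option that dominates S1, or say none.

S3

S3: price 32≤52, cargo 74≥59, fuel economy 53≥26 — dominates S1.
Others (S2, S4, S5, S6, S7, S8, S9) are each worse than S1 on at least one objective.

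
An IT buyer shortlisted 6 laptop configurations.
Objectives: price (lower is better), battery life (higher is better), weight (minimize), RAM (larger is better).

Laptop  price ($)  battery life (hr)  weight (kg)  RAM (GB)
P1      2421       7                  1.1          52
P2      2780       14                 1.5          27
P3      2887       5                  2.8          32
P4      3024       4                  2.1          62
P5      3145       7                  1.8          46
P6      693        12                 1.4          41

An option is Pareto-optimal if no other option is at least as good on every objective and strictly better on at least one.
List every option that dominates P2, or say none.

P1: worse on battery life (7 vs 14).
P3: worse on price (2887 vs 2780).
P4: worse on price (3024 vs 2780).
P5: worse on price (3145 vs 2780).
P6: worse on battery life (12 vs 14).
No option dominates P2.

none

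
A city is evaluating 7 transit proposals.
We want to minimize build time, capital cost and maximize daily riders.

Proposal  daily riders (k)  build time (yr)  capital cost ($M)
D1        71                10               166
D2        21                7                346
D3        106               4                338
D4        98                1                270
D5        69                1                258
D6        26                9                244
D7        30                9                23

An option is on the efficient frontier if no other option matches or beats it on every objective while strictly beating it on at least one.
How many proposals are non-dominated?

D1: not dominated.
D2: dominated by D3 (daily riders 106≥21, build time 4≤7, capital cost 338≤346).
D3: not dominated (best daily riders).
D4: not dominated.
D5: not dominated.
D6: dominated by D7 (daily riders 30≥26, build time 9≤9, capital cost 23≤244).
D7: not dominated (best capital cost).
Pareto-optimal: D1, D3, D4, D5, D7 → 5.

5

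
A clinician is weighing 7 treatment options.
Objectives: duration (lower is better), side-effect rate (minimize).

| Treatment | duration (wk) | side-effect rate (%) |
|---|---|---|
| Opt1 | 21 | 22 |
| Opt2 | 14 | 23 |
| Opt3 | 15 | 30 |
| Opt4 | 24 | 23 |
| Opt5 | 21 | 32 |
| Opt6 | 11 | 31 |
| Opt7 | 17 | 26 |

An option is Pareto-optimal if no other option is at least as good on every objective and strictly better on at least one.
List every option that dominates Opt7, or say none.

Opt2: duration 14≤17, side-effect rate 23≤26 — dominates Opt7.
Others (Opt1, Opt3, Opt4, Opt5, Opt6) are each worse than Opt7 on at least one objective.

Opt2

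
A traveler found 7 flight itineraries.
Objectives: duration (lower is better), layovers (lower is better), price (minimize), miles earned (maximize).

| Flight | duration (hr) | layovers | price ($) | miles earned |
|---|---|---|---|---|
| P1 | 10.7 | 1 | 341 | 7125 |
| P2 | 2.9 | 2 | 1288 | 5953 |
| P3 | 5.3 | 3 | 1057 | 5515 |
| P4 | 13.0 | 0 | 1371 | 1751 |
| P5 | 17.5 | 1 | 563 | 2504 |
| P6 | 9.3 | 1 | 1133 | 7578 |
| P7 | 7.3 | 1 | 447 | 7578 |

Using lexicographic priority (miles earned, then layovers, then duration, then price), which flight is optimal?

P7

First maximize miles earned: best is 7578, kept {P6, P7}.
Then minimize layovers: best is 1, kept {P6, P7}.
Then minimize duration: best is 7.3, kept {P7}.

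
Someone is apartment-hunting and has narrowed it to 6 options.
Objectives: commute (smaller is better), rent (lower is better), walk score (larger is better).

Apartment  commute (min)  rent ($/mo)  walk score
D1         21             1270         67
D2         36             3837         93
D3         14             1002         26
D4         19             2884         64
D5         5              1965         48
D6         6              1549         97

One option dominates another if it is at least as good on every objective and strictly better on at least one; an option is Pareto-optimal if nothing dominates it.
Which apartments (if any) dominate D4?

D6

D6: commute 6≤19, rent 1549≤2884, walk score 97≥64 — dominates D4.
Others (D1, D2, D3, D5) are each worse than D4 on at least one objective.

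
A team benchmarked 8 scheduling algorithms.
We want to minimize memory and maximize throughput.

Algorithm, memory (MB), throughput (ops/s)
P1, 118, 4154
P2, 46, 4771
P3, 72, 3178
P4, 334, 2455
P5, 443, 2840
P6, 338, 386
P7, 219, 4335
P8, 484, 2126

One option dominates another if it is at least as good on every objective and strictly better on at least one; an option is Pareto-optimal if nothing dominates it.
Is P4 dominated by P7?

Yes

P7 vs P4: memory 219≤334, throughput 4335≥2455 — P7 is at least as good on every objective with at least one strict improvement.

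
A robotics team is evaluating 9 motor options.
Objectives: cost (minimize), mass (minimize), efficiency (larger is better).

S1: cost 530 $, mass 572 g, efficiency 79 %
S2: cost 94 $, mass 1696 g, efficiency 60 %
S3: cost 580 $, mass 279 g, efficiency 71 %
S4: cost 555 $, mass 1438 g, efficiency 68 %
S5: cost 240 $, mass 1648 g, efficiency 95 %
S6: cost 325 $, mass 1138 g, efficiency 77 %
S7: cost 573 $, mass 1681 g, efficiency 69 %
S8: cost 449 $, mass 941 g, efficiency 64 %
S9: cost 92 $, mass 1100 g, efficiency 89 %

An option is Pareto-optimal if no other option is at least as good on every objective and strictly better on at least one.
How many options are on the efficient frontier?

S1: not dominated.
S2: dominated by S9 (cost 92≤94, mass 1100≤1696, efficiency 89≥60).
S3: not dominated (best mass).
S4: dominated by S1 (cost 530≤555, mass 572≤1438, efficiency 79≥68).
S5: not dominated (best efficiency).
S6: dominated by S9 (cost 92≤325, mass 1100≤1138, efficiency 89≥77).
S7: dominated by S1 (cost 530≤573, mass 572≤1681, efficiency 79≥69).
S8: not dominated.
S9: not dominated (best cost).
Pareto-optimal: S1, S3, S5, S8, S9 → 5.

5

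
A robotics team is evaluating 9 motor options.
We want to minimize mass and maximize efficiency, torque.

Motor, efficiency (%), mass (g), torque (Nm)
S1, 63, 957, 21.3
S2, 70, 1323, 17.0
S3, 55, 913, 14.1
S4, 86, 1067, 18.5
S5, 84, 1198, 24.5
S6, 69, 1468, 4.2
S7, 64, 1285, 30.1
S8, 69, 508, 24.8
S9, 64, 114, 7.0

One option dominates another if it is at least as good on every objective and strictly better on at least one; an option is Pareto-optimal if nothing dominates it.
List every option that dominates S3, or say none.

S8

S8: efficiency 69≥55, mass 508≤913, torque 24.8≥14.1 — dominates S3.
Others (S1, S2, S4, S5, S6, S7, S9) are each worse than S3 on at least one objective.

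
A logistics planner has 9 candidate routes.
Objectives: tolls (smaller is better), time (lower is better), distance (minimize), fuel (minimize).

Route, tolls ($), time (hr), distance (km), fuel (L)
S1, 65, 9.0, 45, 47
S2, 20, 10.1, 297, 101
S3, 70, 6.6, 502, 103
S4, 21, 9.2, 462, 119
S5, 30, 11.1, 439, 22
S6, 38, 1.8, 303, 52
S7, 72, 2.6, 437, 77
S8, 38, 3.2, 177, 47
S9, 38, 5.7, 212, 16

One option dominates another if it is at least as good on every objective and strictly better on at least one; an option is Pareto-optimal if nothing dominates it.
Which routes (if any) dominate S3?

S6: tolls 38≤70, time 1.8≤6.6, distance 303≤502, fuel 52≤103 — dominates S3.
S8: tolls 38≤70, time 3.2≤6.6, distance 177≤502, fuel 47≤103 — dominates S3.
S9: tolls 38≤70, time 5.7≤6.6, distance 212≤502, fuel 16≤103 — dominates S3.
Others (S1, S2, S4, S5, S7) are each worse than S3 on at least one objective.

S6, S8, S9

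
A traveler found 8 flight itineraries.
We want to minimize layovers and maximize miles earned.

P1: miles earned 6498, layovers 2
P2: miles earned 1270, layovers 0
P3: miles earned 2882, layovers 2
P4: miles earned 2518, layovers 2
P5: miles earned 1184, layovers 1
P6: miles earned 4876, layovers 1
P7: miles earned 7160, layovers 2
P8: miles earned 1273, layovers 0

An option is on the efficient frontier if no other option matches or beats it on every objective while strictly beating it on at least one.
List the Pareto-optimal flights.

P6, P7, P8

P1: dominated by P7 (miles earned 7160≥6498, layovers 2≤2).
P2: dominated by P8 (miles earned 1273≥1270, layovers 0≤0).
P3: dominated by P1 (miles earned 6498≥2882, layovers 2≤2).
P4: dominated by P1 (miles earned 6498≥2518, layovers 2≤2).
P5: dominated by P2 (miles earned 1270≥1184, layovers 0≤1).
P6: not dominated.
P7: not dominated (best miles earned).
P8: not dominated.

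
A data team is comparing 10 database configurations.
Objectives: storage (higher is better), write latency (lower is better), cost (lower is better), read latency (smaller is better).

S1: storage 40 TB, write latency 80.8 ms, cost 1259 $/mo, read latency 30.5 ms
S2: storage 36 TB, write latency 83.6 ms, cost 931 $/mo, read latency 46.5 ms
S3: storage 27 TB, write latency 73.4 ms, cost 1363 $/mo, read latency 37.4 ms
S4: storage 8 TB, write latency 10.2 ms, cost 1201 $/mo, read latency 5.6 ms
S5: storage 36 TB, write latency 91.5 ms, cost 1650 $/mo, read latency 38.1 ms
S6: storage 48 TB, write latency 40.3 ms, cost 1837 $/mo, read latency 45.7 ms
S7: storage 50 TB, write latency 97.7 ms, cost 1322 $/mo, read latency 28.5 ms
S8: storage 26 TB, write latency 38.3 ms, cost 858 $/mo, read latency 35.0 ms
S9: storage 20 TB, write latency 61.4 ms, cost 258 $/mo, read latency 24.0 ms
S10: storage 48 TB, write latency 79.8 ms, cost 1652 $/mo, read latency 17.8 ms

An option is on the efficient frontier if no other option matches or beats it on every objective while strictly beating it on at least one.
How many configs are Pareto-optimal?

S1: not dominated.
S2: not dominated.
S3: not dominated.
S4: not dominated (best write latency).
S5: dominated by S1 (storage 40≥36, write latency 80.8≤91.5, cost 1259≤1650, read latency 30.5≤38.1).
S6: not dominated.
S7: not dominated (best storage).
S8: not dominated.
S9: not dominated (best cost).
S10: not dominated.
Pareto-optimal: S1, S2, S3, S4, S6, S7, S8, S9, S10 → 9.

9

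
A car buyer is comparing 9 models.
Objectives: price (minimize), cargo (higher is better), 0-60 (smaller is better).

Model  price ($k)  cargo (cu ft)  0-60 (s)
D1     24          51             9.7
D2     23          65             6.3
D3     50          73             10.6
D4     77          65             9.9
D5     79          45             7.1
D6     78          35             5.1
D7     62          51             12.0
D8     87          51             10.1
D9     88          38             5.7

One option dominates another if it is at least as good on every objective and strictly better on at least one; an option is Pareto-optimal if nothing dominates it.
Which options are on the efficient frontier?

D2, D3, D6, D9

D1: dominated by D2 (price 23≤24, cargo 65≥51, 0-60 6.3≤9.7).
D2: not dominated (best price).
D3: not dominated (best cargo).
D4: dominated by D2 (price 23≤77, cargo 65≥65, 0-60 6.3≤9.9).
D5: dominated by D2 (price 23≤79, cargo 65≥45, 0-60 6.3≤7.1).
D6: not dominated (best 0-60).
D7: dominated by D1 (price 24≤62, cargo 51≥51, 0-60 9.7≤12.0).
D8: dominated by D1 (price 24≤87, cargo 51≥51, 0-60 9.7≤10.1).
D9: not dominated.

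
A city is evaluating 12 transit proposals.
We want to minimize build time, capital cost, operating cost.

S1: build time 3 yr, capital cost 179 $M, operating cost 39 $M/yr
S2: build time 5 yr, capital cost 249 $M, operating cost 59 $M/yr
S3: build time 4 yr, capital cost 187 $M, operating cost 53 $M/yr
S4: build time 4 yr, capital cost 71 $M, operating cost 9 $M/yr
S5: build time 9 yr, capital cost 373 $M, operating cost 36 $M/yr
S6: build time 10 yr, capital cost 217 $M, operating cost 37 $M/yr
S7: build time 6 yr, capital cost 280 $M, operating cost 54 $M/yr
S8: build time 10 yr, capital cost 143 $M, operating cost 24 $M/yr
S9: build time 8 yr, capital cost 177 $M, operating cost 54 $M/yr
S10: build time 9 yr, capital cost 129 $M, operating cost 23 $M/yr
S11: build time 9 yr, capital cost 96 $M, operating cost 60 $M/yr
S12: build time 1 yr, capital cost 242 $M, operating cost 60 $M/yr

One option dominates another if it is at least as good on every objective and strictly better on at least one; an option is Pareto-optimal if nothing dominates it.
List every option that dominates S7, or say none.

S1, S3, S4

S1: build time 3≤6, capital cost 179≤280, operating cost 39≤54 — dominates S7.
S3: build time 4≤6, capital cost 187≤280, operating cost 53≤54 — dominates S7.
S4: build time 4≤6, capital cost 71≤280, operating cost 9≤54 — dominates S7.
Others (S2, S5, S6, S8, S9, S10, S11, S12) are each worse than S7 on at least one objective.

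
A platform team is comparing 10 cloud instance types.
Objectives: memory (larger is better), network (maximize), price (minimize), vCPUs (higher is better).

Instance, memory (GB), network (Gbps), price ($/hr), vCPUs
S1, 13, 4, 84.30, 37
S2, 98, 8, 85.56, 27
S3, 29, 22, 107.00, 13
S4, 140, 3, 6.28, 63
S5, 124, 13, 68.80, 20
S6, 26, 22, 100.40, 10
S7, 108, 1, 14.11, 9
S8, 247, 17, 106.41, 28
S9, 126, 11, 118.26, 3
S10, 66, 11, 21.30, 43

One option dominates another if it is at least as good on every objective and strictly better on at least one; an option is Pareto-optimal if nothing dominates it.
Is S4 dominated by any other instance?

No

S1: worse on memory (13 vs 140).
S2: worse on memory (98 vs 140).
S3: worse on memory (29 vs 140).
S5: worse on memory (124 vs 140).
S6: worse on memory (26 vs 140).
S7: worse on memory (108 vs 140).
S8: worse on price (106.41 vs 6.28).
S9: worse on memory (126 vs 140).
S10: worse on memory (66 vs 140).
No option is at least as good as S4 on every objective and strictly better on one.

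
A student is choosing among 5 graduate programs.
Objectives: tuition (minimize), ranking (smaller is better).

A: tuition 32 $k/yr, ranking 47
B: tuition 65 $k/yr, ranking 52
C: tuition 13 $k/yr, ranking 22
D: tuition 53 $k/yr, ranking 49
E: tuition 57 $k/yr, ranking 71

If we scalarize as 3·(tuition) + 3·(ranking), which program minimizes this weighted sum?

A: 3·32 + 3·47 = 237
B: 3·65 + 3·52 = 351
C: 3·13 + 3·22 = 105
D: 3·53 + 3·49 = 306
E: 3·57 + 3·71 = 384
Lowest: C at 105.

C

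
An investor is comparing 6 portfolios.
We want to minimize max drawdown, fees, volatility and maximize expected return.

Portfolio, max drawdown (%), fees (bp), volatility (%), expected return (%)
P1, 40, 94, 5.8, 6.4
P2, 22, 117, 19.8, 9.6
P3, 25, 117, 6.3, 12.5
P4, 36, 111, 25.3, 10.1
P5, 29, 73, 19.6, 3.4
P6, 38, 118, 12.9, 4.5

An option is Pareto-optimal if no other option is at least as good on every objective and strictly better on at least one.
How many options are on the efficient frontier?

P1: not dominated (best volatility).
P2: not dominated (best max drawdown).
P3: not dominated (best expected return).
P4: not dominated.
P5: not dominated (best fees).
P6: dominated by P3 (max drawdown 25≤38, fees 117≤118, volatility 6.3≤12.9, expected return 12.5≥4.5).
Pareto-optimal: P1, P2, P3, P4, P5 → 5.

5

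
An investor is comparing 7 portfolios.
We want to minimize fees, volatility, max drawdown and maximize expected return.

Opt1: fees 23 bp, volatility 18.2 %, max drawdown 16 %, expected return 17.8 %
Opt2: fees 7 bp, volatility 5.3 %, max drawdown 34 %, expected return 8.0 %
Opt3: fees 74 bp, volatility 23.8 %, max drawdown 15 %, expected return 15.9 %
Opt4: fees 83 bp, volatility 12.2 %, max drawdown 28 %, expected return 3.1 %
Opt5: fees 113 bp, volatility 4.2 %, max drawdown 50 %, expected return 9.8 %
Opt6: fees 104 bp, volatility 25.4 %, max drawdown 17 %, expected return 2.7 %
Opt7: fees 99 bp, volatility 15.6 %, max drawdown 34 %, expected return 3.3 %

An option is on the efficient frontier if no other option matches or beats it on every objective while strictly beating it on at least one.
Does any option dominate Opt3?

No

Opt1: worse on max drawdown (16 vs 15).
Opt2: worse on max drawdown (34 vs 15).
Opt4: worse on fees (83 vs 74).
Opt5: worse on fees (113 vs 74).
Opt6: worse on fees (104 vs 74).
Opt7: worse on fees (99 vs 74).
No option is at least as good as Opt3 on every objective and strictly better on one.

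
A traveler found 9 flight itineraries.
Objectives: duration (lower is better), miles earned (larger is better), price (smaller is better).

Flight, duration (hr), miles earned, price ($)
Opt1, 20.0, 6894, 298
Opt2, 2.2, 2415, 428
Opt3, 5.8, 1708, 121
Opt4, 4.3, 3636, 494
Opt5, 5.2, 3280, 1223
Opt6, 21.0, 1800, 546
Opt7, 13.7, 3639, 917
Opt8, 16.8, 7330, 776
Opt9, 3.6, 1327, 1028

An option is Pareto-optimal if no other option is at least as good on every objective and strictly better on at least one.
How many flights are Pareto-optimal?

6

Opt1: not dominated.
Opt2: not dominated (best duration).
Opt3: not dominated (best price).
Opt4: not dominated.
Opt5: dominated by Opt4 (duration 4.3≤5.2, miles earned 3636≥3280, price 494≤1223).
Opt6: dominated by Opt1 (duration 20.0≤21.0, miles earned 6894≥1800, price 298≤546).
Opt7: not dominated.
Opt8: not dominated (best miles earned).
Opt9: dominated by Opt2 (duration 2.2≤3.6, miles earned 2415≥1327, price 428≤1028).
Pareto-optimal: Opt1, Opt2, Opt3, Opt4, Opt7, Opt8 → 6.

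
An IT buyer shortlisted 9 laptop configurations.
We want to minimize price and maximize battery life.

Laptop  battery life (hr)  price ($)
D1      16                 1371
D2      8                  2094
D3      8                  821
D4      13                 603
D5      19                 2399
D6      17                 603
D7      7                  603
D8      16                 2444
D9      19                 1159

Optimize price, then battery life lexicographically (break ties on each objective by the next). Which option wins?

First minimize price: best is 603, kept {D4, D6, D7}.
Then maximize battery life: best is 17, kept {D6}.

D6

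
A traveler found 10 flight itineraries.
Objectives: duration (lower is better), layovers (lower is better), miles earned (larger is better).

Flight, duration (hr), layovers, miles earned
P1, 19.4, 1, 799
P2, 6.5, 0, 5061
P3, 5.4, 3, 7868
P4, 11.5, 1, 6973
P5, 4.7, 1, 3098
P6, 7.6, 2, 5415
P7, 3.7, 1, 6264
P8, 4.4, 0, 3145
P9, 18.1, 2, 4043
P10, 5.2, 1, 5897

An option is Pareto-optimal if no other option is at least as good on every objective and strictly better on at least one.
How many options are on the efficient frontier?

5

P1: dominated by P2 (duration 6.5≤19.4, layovers 0≤1, miles earned 5061≥799).
P2: not dominated.
P3: not dominated (best miles earned).
P4: not dominated.
P5: dominated by P7 (duration 3.7≤4.7, layovers 1≤1, miles earned 6264≥3098).
P6: dominated by P7 (duration 3.7≤7.6, layovers 1≤2, miles earned 6264≥5415).
P7: not dominated (best duration).
P8: not dominated.
P9: dominated by P2 (duration 6.5≤18.1, layovers 0≤2, miles earned 5061≥4043).
P10: dominated by P7 (duration 3.7≤5.2, layovers 1≤1, miles earned 6264≥5897).
Pareto-optimal: P2, P3, P4, P7, P8 → 5.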